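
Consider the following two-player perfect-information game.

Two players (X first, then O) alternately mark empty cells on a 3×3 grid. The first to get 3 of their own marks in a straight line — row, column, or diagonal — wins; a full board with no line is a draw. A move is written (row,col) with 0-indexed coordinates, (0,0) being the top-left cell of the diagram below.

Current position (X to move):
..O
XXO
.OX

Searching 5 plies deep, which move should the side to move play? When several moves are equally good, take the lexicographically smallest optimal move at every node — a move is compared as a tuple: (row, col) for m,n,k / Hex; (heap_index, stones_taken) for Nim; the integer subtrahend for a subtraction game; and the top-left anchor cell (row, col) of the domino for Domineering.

X's best at [..O/XXO/.OX]: (0,0)

[..O/XXO/.OX] X move#1: (0,0):+1/X.O/XXO/.OX*, (0,1):+0/.XO/XXO/.OX, (2,0):+0/..O/XXO/XOX
[X.O/XXO/.OX] end (terminal -1, O#2); searched ..O/XXO/.OX to 5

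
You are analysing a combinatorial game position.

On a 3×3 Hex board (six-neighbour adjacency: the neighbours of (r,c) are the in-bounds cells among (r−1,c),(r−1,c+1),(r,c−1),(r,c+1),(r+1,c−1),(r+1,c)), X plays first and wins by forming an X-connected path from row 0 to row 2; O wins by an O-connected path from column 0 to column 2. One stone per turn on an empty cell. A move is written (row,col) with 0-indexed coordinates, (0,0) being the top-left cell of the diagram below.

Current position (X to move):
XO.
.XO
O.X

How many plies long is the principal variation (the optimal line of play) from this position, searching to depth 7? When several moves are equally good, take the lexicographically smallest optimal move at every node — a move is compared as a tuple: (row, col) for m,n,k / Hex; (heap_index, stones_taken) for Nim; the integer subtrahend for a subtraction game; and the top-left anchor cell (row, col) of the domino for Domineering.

PV length from [XO./.XO/O.X]: 3 plies

p1 X@[XO./.XO/O.X]: (0,2)[XOX/.XO/O.X]-1 (1,0)[XO./XXO/O.X]-1 (2,1)[XO./.XO/OXX]+1*
p2 O@[XO./.XO/OXX]: (0,2)[XOO/.XO/OXX]-1* (1,0)[XO./OXO/OXX]-1
p3 X@[XOO/.XO/OXX]: (1,0)[XOO/XXO/OXX]+1*
p4 O@[XOO/XXO/OXX] terminal -1; root [XO./.XO/O.X] d7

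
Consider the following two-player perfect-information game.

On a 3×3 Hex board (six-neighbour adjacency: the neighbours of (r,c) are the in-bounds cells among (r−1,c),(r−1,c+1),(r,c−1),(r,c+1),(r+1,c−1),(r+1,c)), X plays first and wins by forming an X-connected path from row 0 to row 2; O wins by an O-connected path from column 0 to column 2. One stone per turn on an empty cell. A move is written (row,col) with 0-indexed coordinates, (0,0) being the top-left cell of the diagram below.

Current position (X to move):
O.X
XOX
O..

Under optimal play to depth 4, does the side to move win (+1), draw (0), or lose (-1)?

[O.X/XOX/O..] X move#1: (0,1):+1/OXX/XOX/O..*, (2,1):+1/O.X/XOX/OX., (2,2):+1/O.X/XOX/O.X
[OXX/XOX/O..] O move#2: (2,1):-1/OXX/XOX/OO.*, (2,2):-1/OXX/XOX/O.O
[OXX/XOX/OO.] X move#3: (2,2):+1/OXX/XOX/OOX*
[OXX/XOX/OOX] end (terminal -1, O#4); searched O.X/XOX/O.. to 4

value(O.X/XOX/O.., X) = +1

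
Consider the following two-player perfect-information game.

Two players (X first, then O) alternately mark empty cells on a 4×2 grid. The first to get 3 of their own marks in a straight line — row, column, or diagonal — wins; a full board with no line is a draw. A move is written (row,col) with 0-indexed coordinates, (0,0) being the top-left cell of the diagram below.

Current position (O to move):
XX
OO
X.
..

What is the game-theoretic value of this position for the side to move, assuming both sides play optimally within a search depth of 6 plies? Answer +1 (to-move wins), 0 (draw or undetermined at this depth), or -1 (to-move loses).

value(XX/OO/X./.., O) = 0

[XX/OO/X./..] O move#1: (2,1):+0/XX/OO/XO/..*, (3,0):+0/XX/OO/X./O., (3,1):+0/XX/OO/X./.O
[XX/OO/XO/..] X move#2: (3,0):-1/XX/OO/XO/X., (3,1):+0/XX/OO/XO/.X*
[XX/OO/XO/.X] O move#3: (3,0):+0/XX/OO/XO/OX*
[XX/OO/XO/OX] end (terminal +0, X#4); searched XX/OO/X./.. to 6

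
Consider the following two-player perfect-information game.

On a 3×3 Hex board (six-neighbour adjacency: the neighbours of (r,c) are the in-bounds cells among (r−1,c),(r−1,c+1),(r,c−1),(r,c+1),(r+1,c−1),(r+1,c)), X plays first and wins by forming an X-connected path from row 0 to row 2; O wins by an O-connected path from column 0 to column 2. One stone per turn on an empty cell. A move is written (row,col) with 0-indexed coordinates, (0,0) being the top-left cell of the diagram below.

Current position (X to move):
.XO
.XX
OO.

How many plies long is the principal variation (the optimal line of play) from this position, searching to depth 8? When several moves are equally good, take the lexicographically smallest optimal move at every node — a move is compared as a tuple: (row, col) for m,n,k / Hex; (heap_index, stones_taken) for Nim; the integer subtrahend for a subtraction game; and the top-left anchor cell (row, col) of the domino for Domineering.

PV length from [.XO/.XX/OO.]: 1 ply

p1 X@[.XO/.XX/OO.]: (0,0)[XXO/.XX/OO.]-1 (1,0)[.XO/XXX/OO.]-1 (2,2)[.XO/.XX/OOX]+1*
p2 O@[.XO/.XX/OOX] terminal -1; root [.XO/.XX/OO.] d8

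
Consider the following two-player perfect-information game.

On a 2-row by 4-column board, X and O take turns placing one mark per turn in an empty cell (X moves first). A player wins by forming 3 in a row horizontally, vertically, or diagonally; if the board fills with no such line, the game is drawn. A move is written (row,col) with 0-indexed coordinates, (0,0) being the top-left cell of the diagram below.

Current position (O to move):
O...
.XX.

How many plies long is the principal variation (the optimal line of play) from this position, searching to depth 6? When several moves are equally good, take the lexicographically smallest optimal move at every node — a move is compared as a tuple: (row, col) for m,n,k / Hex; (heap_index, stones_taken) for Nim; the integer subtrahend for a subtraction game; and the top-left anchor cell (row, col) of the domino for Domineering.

PV length from [O.../.XX.]: 4 plies

p1 O@[O.../.XX.]: (0,1)[OO../.XX.]-1* (0,2)[O.O./.XX.]-1 (0,3)[O..O/.XX.]-1 (1,0)[O.../OXX.]-1 (1,3)[O.../.XXO]-1
p2 X@[OO../.XX.]: (0,2)[OOX./.XX.]+1* (0,3)[OO.X/.XX.]-1 (1,0)[OO../XXX.]+1 (1,3)[OO../.XXX]+1
p3 O@[OOX./.XX.]: (0,3)[OOXO/.XX.]-1* (1,0)[OOX./OXX.]-1 (1,3)[OOX./.XXO]-1
p4 X@[OOXO/.XX.]: (1,0)[OOXO/XXX.]+1* (1,3)[OOXO/.XXX]+1
p5 O@[OOXO/XXX.] terminal -1; root [O.../.XX.] d6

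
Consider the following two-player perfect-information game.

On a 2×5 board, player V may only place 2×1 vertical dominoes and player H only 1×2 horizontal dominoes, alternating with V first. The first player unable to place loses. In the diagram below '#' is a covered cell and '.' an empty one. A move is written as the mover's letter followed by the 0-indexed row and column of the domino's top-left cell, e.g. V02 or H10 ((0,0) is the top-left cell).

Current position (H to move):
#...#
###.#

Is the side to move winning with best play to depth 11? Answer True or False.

H winning at [#...#/###.#]: True

[#...#/###.#] H move#1: H01:-1/###.#/###.#, H02:+1/#.###/###.#*
[#.###/###.#] end (terminal -1, V#2); searched #...#/###.# to 11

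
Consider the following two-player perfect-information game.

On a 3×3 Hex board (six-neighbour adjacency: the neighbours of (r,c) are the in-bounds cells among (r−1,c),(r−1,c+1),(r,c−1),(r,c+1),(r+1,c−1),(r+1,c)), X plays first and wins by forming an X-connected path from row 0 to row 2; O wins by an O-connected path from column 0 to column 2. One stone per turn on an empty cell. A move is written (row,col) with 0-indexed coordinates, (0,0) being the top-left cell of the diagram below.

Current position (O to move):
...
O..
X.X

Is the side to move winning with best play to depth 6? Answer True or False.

O winning at [.../O../X.X]: True

[.../O../X.X] O move#1: (0,0):-1/O../O../X.X, (0,1):-1/.O./O../X.X, (0,2):+1/..O/O../X.X*, (1,1):+1/.../OO./X.X, (1,2):-1/.../O.O/X.X, (2,1):-1/.../O../XOX
[..O/O../X.X] X move#2: (0,0):-1/X.O/O../X.X*, (0,1):-1/.XO/O../X.X, (1,1):-1/..O/OX./X.X, (1,2):-1/..O/O.X/X.X, (2,1):-1/..O/O../XXX
[X.O/O../X.X] O move#3: (0,1):+1/XOO/O../X.X*, (1,1):+1/X.O/OO./X.X, (1,2):+1/X.O/O.O/X.X, (2,1):+1/X.O/O../XOX
[XOO/O../X.X] end (terminal -1, X#4); searched .../O../X.X to 6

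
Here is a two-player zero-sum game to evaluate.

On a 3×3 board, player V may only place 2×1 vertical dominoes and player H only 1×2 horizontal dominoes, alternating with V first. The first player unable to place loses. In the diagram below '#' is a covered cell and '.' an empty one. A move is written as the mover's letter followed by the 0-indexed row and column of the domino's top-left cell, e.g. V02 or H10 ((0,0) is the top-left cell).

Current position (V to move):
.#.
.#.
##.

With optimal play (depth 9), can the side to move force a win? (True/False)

ply 1, V at .#./.#./##. | V00=+1→##./##./##.*; V02=+1→.##/.##/##.; V12=+1→.#./.##/###
ply 2: ##./##./##. is terminal -1 (H); from .#./.#./##. depth 9

V winning at [.#./.#./##.]: True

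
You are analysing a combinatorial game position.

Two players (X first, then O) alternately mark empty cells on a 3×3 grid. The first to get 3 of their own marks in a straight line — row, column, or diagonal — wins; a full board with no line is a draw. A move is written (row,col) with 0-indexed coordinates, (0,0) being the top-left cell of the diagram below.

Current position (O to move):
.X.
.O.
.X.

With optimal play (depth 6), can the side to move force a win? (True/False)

ply 1, O at .X./.O./.X. | (0,0)=+1→OX./.O./.X.*; (0,2)=+1→.XO/.O./.X.; (1,0)=+1→.X./OO./.X.; (1,2)=+1→.X./.OO/.X.; (2,0)=+1→.X./.O./OX.; (2,2)=+1→.X./.O./.XO
ply 2, X at OX./.O./.X. | (0,2)=-1→OXX/.O./.X.*; (1,0)=-1→OX./XO./.X.; (1,2)=-1→OX./.OX/.X.; (2,0)=-1→OX./.O./XX.; (2,2)=-1→OX./.O./.XX
ply 3, O at OXX/.O./.X. | (1,0)=+1→OXX/OO./.X.*; (1,2)=+1→OXX/.OO/.X.; (2,0)=+1→OXX/.O./OX.; (2,2)=+1→OXX/.O./.XO
ply 4, X at OXX/OO./.X. | (1,2)=-1→OXX/OOX/.X.*; (2,0)=-1→OXX/OO./XX.; (2,2)=-1→OXX/OO./.XX
ply 5, O at OXX/OOX/.X. | (2,0)=+1→OXX/OOX/OX.*; (2,2)=+1→OXX/OOX/.XO
ply 6: OXX/OOX/OX. is terminal -1 (X); from .X./.O./.X. depth 6

O winning at [.X./.O./.X.]: True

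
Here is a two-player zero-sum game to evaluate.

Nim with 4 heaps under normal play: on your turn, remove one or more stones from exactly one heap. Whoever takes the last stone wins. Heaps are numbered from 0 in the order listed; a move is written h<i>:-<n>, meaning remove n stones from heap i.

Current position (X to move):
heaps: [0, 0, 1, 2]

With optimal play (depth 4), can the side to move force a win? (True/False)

ply 1, X at (0,0,1,2) | h2:-1=-1→(0,0,0,2); h3:-1=+1→(0,0,1,1)*; h3:-2=-1→(0,0,1,0)
ply 2, O at (0,0,1,1) | h2:-1=-1→(0,0,0,1)*; h3:-1=-1→(0,0,1,0)
ply 3, X at (0,0,0,1) | h3:-1=+1→(0,0,0,0)*
ply 4: (0,0,0,0) is terminal -1 (O); from (0,0,1,2) depth 4

X winning at [(0,0,1,2)]: True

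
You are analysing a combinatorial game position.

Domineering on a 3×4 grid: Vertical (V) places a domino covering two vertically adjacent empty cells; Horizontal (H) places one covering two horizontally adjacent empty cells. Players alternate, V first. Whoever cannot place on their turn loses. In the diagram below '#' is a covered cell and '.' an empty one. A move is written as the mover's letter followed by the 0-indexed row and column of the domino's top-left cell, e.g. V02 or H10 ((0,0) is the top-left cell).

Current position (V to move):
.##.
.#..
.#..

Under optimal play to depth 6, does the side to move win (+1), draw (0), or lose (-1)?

p1 V@[.##./.#../.#..]: V00[###./##../.#..]-1 V03[.###/.#.#/.#..]+1* V10[.##./##../##..]-1 V12[.##./.##./.##.]+1 V13[.##./.#.#/.#.#]+1
p2 H@[.###/.#.#/.#..]: H22[.###/.#.#/.###]-1*
p3 V@[.###/.#.#/.###]: V00[####/##.#/.###]+1* V10[.###/##.#/####]+1
p4 H@[####/##.#/.###] terminal -1; root [.##./.#../.#..] d6

value(.##./.#../.#.., V) = +1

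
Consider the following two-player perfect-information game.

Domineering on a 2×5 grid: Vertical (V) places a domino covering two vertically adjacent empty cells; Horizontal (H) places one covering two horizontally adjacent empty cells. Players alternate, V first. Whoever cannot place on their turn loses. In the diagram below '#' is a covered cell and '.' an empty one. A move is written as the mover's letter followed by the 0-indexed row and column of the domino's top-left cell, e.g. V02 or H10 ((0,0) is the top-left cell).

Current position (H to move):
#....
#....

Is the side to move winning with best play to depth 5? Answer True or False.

[#..../#....] H move#1: H01:-1/###../#...., H02:+1/#.##./#....*, H03:-1/#..##/#...., H11:-1/#..../###.., H12:+1/#..../#.##., H13:-1/#..../#..##
[#.##./#....] V move#2: V01:-1/####./##...*, V04:-1/#.###/#...#
[####./##...] H move#3: H12:-1/####./####., H13:+1/####./##.##*
[####./##.##] end (terminal -1, V#4); searched #..../#.... to 5

H winning at [#..../#....]: True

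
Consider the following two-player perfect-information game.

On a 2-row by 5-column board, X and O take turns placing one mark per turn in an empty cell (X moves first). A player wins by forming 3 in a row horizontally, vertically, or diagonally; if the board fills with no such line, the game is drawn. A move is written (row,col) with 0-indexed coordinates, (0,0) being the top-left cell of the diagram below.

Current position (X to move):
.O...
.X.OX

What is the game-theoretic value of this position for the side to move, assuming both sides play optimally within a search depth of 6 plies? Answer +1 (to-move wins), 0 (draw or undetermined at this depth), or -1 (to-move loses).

value(.O.../.X.OX, X) = 0

p1 X@[.O.../.X.OX]: (0,0)[XO.../.X.OX]+0* (0,2)[.OX../.X.OX]+0 (0,3)[.O.X./.X.OX]+0 (0,4)[.O..X/.X.OX]-1 (1,0)[.O.../XX.OX]+0 (1,2)[.O.../.XXOX]+0
p2 O@[XO.../.X.OX]: (0,2)[XOO../.X.OX]+0* (0,3)[XO.O./.X.OX]+0 (0,4)[XO..O/.X.OX]+0 (1,0)[XO.../OX.OX]+0 (1,2)[XO.../.XOOX]+0
p3 X@[XOO../.X.OX]: (0,3)[XOOX./.X.OX]+0* (0,4)[XOO.X/.X.OX]-1 (1,0)[XOO../XX.OX]-1 (1,2)[XOO../.XXOX]-1
p4 O@[XOOX./.X.OX]: (0,4)[XOOXO/.X.OX]+0* (1,0)[XOOX./OX.OX]+0 (1,2)[XOOX./.XOOX]+0
p5 X@[XOOXO/.X.OX]: (1,0)[XOOXO/XX.OX]+0* (1,2)[XOOXO/.XXOX]+0
p6 O@[XOOXO/XX.OX]: (1,2)[XOOXO/XXOOX]+0*
p7 X@[XOOXO/XXOOX] terminal +0; root [.O.../.X.OX] d6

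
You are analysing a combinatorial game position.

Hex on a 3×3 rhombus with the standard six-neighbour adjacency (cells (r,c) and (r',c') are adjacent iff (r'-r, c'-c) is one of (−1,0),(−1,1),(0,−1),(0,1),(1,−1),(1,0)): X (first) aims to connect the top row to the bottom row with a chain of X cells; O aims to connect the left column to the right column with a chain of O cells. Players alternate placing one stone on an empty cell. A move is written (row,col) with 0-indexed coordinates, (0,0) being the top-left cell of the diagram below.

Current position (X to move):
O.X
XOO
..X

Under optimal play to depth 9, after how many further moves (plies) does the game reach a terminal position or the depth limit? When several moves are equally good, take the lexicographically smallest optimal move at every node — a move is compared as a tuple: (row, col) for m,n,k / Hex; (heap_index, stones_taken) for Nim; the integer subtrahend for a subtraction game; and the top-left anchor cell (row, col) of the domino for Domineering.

PV length from [O.X/XOO/..X]: 2 plies

[O.X/XOO/..X] X move#1: (0,1):-1/OXX/XOO/..X*, (2,0):-1/O.X/XOO/X.X, (2,1):-1/O.X/XOO/.XX
[OXX/XOO/..X] O move#2: (2,0):+1/OXX/XOO/O.X*, (2,1):-1/OXX/XOO/.OX
[OXX/XOO/O.X] end (terminal -1, X#3); searched O.X/XOO/..X to 9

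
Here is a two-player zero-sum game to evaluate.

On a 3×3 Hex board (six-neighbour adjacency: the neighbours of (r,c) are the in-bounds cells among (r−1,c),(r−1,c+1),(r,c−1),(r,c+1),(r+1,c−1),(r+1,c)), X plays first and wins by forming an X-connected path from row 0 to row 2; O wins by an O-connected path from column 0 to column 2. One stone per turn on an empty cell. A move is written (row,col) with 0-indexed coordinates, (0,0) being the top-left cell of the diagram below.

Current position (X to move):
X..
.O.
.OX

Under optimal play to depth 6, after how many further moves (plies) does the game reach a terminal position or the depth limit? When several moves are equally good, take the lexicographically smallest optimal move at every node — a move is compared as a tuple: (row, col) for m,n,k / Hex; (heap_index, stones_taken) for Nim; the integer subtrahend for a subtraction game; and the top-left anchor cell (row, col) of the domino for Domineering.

p1 X@[X../.O./.OX]: (0,1)[XX./.O./.OX]-1* (0,2)[X.X/.O./.OX]-1 (1,0)[X../XO./.OX]-1 (1,2)[X../.OX/.OX]-1 (2,0)[X../.O./XOX]-1
p2 O@[XX./.O./.OX]: (0,2)[XXO/.O./.OX]+1* (1,0)[XX./OO./.OX]+1 (1,2)[XX./.OO/.OX]+1 (2,0)[XX./.O./OOX]+1
p3 X@[XXO/.O./.OX]: (1,0)[XXO/XO./.OX]-1* (1,2)[XXO/.OX/.OX]-1 (2,0)[XXO/.O./XOX]-1
p4 O@[XXO/XO./.OX]: (1,2)[XXO/XOO/.OX]-1 (2,0)[XXO/XO./OOX]+1*
p5 X@[XXO/XO./OOX] terminal -1; root [X../.O./.OX] d6

PV length from [X../.O./.OX]: 4 plies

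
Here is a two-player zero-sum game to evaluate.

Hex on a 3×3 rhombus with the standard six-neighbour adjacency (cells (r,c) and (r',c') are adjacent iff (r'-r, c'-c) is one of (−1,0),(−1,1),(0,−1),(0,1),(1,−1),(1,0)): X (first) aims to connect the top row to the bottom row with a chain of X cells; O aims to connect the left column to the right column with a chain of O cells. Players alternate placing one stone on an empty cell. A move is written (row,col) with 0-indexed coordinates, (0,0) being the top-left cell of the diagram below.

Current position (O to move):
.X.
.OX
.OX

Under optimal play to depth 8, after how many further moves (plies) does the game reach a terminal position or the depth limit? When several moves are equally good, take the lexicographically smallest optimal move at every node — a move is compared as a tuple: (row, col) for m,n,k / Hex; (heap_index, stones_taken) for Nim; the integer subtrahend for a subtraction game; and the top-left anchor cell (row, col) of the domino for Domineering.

[.X./.OX/.OX] O move#1: (0,0):-1/OX./.OX/.OX, (0,2):+1/.XO/.OX/.OX*, (1,0):-1/.X./OOX/.OX, (2,0):-1/.X./.OX/OOX
[.XO/.OX/.OX] X move#2: (0,0):-1/XXO/.OX/.OX*, (1,0):-1/.XO/XOX/.OX, (2,0):-1/.XO/.OX/XOX
[XXO/.OX/.OX] O move#3: (1,0):+1/XXO/OOX/.OX*, (2,0):+1/XXO/.OX/OOX
[XXO/OOX/.OX] end (terminal -1, X#4); searched .X./.OX/.OX to 8

PV length from [.X./.OX/.OX]: 3 plies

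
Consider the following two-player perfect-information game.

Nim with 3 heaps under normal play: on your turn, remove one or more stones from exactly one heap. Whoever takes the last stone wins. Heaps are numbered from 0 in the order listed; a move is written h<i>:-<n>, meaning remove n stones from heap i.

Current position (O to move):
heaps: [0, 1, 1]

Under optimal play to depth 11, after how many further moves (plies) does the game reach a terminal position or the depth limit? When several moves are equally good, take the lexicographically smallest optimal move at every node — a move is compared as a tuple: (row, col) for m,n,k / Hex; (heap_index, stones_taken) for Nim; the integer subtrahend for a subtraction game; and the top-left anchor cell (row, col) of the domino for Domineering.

p1 O@[(0,1,1)]: h1:-1[(0,0,1)]-1* h2:-1[(0,1,0)]-1
p2 X@[(0,0,1)]: h2:-1[(0,0,0)]+1*
p3 O@[(0,0,0)] terminal -1; root [(0,1,1)] d11

PV length from [(0,1,1)]: 2 plies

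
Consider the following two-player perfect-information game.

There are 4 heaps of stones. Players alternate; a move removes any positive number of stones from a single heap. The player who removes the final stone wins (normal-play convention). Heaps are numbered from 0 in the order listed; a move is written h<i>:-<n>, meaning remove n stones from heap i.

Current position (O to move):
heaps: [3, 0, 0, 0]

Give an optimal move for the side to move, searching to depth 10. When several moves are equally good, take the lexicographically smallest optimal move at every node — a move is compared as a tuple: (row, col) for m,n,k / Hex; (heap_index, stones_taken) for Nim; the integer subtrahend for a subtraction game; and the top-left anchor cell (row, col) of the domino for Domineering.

O's best at [(3,0,0,0)]: h0:-3

[(3,0,0,0)] O move#1: h0:-1:-1/(2,0,0,0), h0:-2:-1/(1,0,0,0), h0:-3:+1/(0,0,0,0)*
[(0,0,0,0)] end (terminal -1, X#2); searched (3,0,0,0) to 10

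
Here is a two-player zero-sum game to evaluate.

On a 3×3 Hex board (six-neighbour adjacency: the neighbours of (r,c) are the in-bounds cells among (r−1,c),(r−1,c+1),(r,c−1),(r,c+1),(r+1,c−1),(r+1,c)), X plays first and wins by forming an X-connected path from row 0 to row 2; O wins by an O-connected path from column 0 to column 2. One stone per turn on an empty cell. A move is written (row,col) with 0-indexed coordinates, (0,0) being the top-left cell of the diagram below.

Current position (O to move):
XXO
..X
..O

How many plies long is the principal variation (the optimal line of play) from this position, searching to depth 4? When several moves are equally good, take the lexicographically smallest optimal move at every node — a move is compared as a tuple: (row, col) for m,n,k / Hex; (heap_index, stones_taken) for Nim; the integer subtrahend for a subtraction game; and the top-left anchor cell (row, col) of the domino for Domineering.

PV length from [XXO/..X/..O]: 3 plies

p1 O@[XXO/..X/..O]: (1,0)[XXO/O.X/..O]-1 (1,1)[XXO/.OX/..O]+1* (2,0)[XXO/..X/O.O]+1 (2,1)[XXO/..X/.OO]-1
p2 X@[XXO/.OX/..O]: (1,0)[XXO/XOX/..O]-1* (2,0)[XXO/.OX/X.O]-1 (2,1)[XXO/.OX/.XO]-1
p3 O@[XXO/XOX/..O]: (2,0)[XXO/XOX/O.O]+1* (2,1)[XXO/XOX/.OO]-1
p4 X@[XXO/XOX/O.O] terminal -1; root [XXO/..X/..O] d4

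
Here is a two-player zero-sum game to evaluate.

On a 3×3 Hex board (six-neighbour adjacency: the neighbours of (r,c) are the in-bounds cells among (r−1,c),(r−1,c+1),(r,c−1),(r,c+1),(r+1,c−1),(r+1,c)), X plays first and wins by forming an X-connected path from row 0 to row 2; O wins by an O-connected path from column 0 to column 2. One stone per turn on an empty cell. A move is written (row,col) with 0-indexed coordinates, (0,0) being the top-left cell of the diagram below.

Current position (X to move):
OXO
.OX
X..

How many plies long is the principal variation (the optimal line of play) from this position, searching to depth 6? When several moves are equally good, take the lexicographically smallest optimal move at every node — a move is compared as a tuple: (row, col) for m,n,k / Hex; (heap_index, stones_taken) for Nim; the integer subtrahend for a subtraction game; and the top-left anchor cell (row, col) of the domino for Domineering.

[OXO/.OX/X..] X move#1: (1,0):+1/OXO/XOX/X..*, (2,1):-1/OXO/.OX/XX., (2,2):-1/OXO/.OX/X.X
[OXO/XOX/X..] end (terminal -1, O#2); searched OXO/.OX/X.. to 6

PV length from [OXO/.OX/X..]: 1 ply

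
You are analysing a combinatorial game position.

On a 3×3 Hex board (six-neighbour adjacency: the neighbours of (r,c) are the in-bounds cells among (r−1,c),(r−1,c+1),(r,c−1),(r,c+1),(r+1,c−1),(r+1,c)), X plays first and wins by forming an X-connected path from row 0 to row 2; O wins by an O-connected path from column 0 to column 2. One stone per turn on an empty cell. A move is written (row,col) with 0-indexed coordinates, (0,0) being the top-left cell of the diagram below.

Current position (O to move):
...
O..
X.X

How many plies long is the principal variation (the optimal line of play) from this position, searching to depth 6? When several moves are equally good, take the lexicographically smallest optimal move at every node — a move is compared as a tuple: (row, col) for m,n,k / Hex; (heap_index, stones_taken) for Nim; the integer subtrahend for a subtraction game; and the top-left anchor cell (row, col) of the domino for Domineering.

[.../O../X.X] O move#1: (0,0):-1/O../O../X.X, (0,1):-1/.O./O../X.X, (0,2):+1/..O/O../X.X*, (1,1):+1/.../OO./X.X, (1,2):-1/.../O.O/X.X, (2,1):-1/.../O../XOX
[..O/O../X.X] X move#2: (0,0):-1/X.O/O../X.X*, (0,1):-1/.XO/O../X.X, (1,1):-1/..O/OX./X.X, (1,2):-1/..O/O.X/X.X, (2,1):-1/..O/O../XXX
[X.O/O../X.X] O move#3: (0,1):+1/XOO/O../X.X*, (1,1):+1/X.O/OO./X.X, (1,2):+1/X.O/O.O/X.X, (2,1):+1/X.O/O../XOX
[XOO/O../X.X] end (terminal -1, X#4); searched .../O../X.X to 6

PV length from [.../O../X.X]: 3 plies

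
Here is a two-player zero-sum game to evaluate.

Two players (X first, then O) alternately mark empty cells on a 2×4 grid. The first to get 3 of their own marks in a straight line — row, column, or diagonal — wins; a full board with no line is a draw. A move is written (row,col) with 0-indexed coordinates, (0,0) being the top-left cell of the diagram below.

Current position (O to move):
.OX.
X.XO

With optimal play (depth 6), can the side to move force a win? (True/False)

O winning at [.OX./X.XO]: False

p1 O@[.OX./X.XO]: (0,0)[OOX./X.XO]-1 (0,3)[.OXO/X.XO]-1 (1,1)[.OX./XOXO]+0*
p2 X@[.OX./XOXO]: (0,0)[XOX./XOXO]+0* (0,3)[.OXX/XOXO]+0
p3 O@[XOX./XOXO]: (0,3)[XOXO/XOXO]+0*
p4 X@[XOXO/XOXO] terminal +0; root [.OX./X.XO] d6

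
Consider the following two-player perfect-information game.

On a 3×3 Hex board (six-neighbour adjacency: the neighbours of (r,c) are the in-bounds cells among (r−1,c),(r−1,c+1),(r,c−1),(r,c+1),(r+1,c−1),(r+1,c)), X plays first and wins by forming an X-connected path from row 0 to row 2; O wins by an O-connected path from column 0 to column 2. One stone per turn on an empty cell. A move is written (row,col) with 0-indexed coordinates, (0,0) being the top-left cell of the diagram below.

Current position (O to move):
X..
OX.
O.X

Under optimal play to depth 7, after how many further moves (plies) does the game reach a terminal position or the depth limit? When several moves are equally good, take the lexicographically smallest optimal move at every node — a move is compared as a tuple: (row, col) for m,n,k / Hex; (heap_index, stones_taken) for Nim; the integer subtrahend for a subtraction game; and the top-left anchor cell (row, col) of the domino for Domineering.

PV length from [X../OX./O.X]: 4 plies

[X../OX./O.X] O move#1: (0,1):-1/XO./OX./O.X*, (0,2):-1/X.O/OX./O.X, (1,2):-1/X../OXO/O.X, (2,1):-1/X../OX./OOX
[XO./OX./O.X] X move#2: (0,2):+1/XOX/OX./O.X*, (1,2):-1/XO./OXX/O.X, (2,1):-1/XO./OX./OXX
[XOX/OX./O.X] O move#3: (1,2):-1/XOX/OXO/O.X*, (2,1):-1/XOX/OX./OOX
[XOX/OXO/O.X] X move#4: (2,1):+1/XOX/OXO/OXX*
[XOX/OXO/OXX] end (terminal -1, O#5); searched X../OX./O.X to 7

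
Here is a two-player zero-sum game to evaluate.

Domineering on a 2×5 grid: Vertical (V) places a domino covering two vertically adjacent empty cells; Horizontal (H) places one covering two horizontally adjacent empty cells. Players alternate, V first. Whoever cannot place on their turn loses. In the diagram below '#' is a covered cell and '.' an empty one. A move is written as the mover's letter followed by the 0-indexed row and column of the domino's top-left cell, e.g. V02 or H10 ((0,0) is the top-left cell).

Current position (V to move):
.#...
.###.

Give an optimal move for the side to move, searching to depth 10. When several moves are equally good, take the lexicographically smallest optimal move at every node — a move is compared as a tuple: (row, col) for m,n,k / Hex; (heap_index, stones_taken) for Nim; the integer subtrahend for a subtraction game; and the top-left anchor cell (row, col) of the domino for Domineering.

V's best at [.#.../.###.]: V04

p1 V@[.#.../.###.]: V00[##.../####.]-1 V04[.#..#/.####]+1*
p2 H@[.#..#/.####]: H02[.####/.####]-1*
p3 V@[.####/.####]: V00[#####/#####]+1*
p4 H@[#####/#####] terminal -1; root [.#.../.###.] d10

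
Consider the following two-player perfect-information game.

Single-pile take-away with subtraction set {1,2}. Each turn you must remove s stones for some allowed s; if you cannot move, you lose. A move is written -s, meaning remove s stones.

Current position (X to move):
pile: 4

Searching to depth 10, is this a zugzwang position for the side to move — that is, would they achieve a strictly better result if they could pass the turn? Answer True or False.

[4] X move#1: -1:+1/3*, -2:-1/2
[3] O move#2: -1:-1/2*, -2:-1/1
[2] X move#3: -1:-1/1, -2:+1/0*
[0] end (terminal -1, O#4); searched 4 to 10
pass branch (O moves first from the same position):
  | [4] O move#1: -1:+1/3*, -2:-1/2
  | [3] X move#2: -1:-1/2*, -2:-1/1
  | [2] O move#3: -1:-1/1, -2:+1/0*
  | [0] end (terminal -1, X#4); searched 4 to 10
X moving scores +1; X passing scores -1

zugzwang(4, X) = False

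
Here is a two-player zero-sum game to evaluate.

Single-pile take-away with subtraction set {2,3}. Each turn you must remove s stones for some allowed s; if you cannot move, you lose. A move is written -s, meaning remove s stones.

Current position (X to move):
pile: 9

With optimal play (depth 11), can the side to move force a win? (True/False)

X winning at [9]: True

ply 1, X at 9 | -2=-1→7; -3=+1→6*
ply 2, O at 6 | -2=-1→4*; -3=-1→3
ply 3, X at 4 | -2=-1→2; -3=+1→1*
ply 4: 1 is terminal -1 (O); from 9 depth 11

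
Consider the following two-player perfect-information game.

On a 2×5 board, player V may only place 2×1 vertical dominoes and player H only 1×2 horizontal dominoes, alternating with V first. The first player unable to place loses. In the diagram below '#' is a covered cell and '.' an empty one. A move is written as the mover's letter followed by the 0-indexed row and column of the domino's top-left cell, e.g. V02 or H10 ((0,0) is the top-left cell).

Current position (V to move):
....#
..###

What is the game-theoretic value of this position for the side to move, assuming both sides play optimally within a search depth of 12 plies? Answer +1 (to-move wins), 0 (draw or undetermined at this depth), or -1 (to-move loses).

ply 1, V at ....#/..### | V00=-1→#...#/#.###; V01=+1→.#..#/.####*
ply 2, H at .#..#/.#### | H02=-1→.####/.####*
ply 3, V at .####/.#### | V00=+1→#####/#####*
ply 4: #####/##### is terminal -1 (H); from ....#/..### depth 12

value(....#/..###, V) = +1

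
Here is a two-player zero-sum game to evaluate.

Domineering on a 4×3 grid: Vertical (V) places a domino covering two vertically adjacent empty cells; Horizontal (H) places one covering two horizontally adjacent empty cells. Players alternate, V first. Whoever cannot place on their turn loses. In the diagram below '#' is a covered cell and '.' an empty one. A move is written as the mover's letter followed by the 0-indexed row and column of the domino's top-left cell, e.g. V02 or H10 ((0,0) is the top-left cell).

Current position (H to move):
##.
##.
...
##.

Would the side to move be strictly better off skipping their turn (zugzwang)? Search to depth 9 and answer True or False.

zugzwang(##./##./.../##., H) = False

[##./##./.../##.] H move#1: H20:-1/##./##./##./##.*, H21:-1/##./##./.##/##.
[##./##./##./##.] V move#2: V02:+1/###/###/##./##.*, V12:+1/##./###/###/##., V22:+1/##./##./###/###
[###/###/##./##.] end (terminal -1, H#3); searched ##./##./.../##. to 9
suppose H passes — search the same position with V to move:
pass> [##./##./.../##.] V move#1: V02:-1/###/###/.../##., V12:-1/##./###/..#/##., V22:+1/##./##./..#/###*
pass> [##./##./..#/###] H move#2: H20:-1/##./##./###/###*
pass> [##./##./###/###] V move#3: V02:+1/###/###/###/###*
pass> [###/###/###/###] end (terminal -1, H#4); searched ##./##./.../##. to 9
for H: play -1, pass -1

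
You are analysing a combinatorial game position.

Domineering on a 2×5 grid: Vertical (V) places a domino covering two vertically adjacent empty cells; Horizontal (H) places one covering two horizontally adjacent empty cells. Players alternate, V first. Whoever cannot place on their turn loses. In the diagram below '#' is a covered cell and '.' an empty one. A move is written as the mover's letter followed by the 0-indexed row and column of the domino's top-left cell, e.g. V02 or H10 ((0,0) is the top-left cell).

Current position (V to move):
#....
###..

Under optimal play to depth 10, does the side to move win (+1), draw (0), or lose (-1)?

ply 1, V at #..../###.. | V03=+1→#..#./####.*; V04=-1→#...#/###.#
ply 2, H at #..#./####. | H01=-1→####./####.*
ply 3, V at ####./####. | V04=+1→#####/#####*
ply 4: #####/##### is terminal -1 (H); from #..../###.. depth 10

value(#..../###.., V) = +1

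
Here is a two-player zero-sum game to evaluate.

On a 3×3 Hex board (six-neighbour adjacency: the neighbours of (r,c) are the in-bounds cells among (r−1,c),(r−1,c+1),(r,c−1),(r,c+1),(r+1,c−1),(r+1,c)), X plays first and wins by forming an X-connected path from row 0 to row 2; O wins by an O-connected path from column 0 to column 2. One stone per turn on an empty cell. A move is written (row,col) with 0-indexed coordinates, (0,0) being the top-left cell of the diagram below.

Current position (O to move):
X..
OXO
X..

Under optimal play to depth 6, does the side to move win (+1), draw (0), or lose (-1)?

ply 1, O at X../OXO/X.. | (0,1)=-1→XO./OXO/X..*; (0,2)=-1→X.O/OXO/X..; (2,1)=-1→X../OXO/XO.; (2,2)=-1→X../OXO/X.O
ply 2, X at XO./OXO/X.. | (0,2)=+1→XOX/OXO/X..*; (2,1)=-1→XO./OXO/XX.; (2,2)=-1→XO./OXO/X.X
ply 3: XOX/OXO/X.. is terminal -1 (O); from X../OXO/X.. depth 6

value(X../OXO/X.., O) = -1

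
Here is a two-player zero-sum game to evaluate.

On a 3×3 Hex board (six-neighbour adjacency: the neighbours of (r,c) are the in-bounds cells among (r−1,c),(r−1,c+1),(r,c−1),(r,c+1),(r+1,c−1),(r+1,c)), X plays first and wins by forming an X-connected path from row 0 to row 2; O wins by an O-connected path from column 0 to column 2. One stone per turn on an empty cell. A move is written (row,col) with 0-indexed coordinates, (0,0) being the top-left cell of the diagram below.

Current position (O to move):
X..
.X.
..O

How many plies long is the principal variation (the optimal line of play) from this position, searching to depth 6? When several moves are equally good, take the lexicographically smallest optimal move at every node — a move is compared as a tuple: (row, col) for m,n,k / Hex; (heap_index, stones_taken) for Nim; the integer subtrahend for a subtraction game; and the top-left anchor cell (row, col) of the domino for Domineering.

PV length from [X../.X./..O]: 6 plies

p1 O@[X../.X./..O]: (0,1)[XO./.X./..O]-1* (0,2)[X.O/.X./..O]-1 (1,0)[X../OX./..O]-1 (1,2)[X../.XO/..O]-1 (2,0)[X../.X./O.O]-1 (2,1)[X../.X./.OO]-1
p2 X@[XO./.X./..O]: (0,2)[XOX/.X./..O]+1* (1,0)[XO./XX./..O]+1 (1,2)[XO./.XX/..O]+1 (2,0)[XO./.X./X.O]+1 (2,1)[XO./.X./.XO]+1
p3 O@[XOX/.X./..O]: (1,0)[XOX/OX./..O]-1* (1,2)[XOX/.XO/..O]-1 (2,0)[XOX/.X./O.O]-1 (2,1)[XOX/.X./.OO]-1
p4 X@[XOX/OX./..O]: (1,2)[XOX/OXX/..O]+1* (2,0)[XOX/OX./X.O]+1 (2,1)[XOX/OX./.XO]+1
p5 O@[XOX/OXX/..O]: (2,0)[XOX/OXX/O.O]-1* (2,1)[XOX/OXX/.OO]-1
p6 X@[XOX/OXX/O.O]: (2,1)[XOX/OXX/OXO]+1*
p7 O@[XOX/OXX/OXO] terminal -1; root [X../.X./..O] d6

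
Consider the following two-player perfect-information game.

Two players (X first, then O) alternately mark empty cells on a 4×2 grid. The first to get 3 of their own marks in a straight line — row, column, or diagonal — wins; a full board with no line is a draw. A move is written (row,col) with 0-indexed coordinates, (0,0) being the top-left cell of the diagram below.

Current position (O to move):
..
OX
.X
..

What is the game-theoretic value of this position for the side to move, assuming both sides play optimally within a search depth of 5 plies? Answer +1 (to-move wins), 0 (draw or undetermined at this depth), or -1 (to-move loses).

value(../OX/.X/.., O) = -1

[../OX/.X/..] O move#1: (0,0):-1/O./OX/.X/..*, (0,1):-1/.O/OX/.X/.., (2,0):-1/../OX/OX/.., (3,0):-1/../OX/.X/O., (3,1):-1/../OX/.X/.O
[O./OX/.X/..] X move#2: (0,1):+1/OX/OX/.X/..*, (2,0):+1/O./OX/XX/.., (3,0):-1/O./OX/.X/X., (3,1):+1/O./OX/.X/.X
[OX/OX/.X/..] end (terminal -1, O#3); searched ../OX/.X/.. to 5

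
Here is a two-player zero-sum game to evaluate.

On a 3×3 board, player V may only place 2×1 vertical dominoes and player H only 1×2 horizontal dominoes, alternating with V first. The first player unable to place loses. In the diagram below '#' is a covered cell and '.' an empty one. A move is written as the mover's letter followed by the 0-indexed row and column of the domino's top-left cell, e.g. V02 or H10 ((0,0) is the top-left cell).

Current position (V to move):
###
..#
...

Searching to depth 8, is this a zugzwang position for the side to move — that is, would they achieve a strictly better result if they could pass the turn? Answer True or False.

zugzwang(###/..#/..., V) = False

p1 V@[###/..#/...]: V10[###/#.#/#..]-1 V11[###/.##/.#.]+1*
p2 H@[###/.##/.#.] terminal -1; root [###/..#/...] d8
pass branch (H moves first from the same position):
  | p1 H@[###/..#/...]: H10[###/###/...]+1* H20[###/..#/##.]+1 H21[###/..#/.##]-1
  | p2 V@[###/###/...] terminal -1; root [###/..#/...] d8
V moving scores +1; V passing scores -1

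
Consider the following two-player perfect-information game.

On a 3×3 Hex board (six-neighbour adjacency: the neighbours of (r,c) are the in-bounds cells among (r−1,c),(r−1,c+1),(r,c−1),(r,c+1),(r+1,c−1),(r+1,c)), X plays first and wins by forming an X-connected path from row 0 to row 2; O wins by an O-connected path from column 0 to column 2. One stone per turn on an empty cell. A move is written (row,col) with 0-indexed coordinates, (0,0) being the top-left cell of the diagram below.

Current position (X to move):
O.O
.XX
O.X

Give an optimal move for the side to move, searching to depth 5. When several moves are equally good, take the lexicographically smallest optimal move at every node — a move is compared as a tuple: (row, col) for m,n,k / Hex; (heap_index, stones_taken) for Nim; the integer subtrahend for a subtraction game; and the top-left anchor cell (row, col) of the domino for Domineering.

[O.O/.XX/O.X] X move#1: (0,1):+1/OXO/.XX/O.X*, (1,0):-1/O.O/XXX/O.X, (2,1):-1/O.O/.XX/OXX
[OXO/.XX/O.X] end (terminal -1, O#2); searched O.O/.XX/O.X to 5

X's best at [O.O/.XX/O.X]: (0,1)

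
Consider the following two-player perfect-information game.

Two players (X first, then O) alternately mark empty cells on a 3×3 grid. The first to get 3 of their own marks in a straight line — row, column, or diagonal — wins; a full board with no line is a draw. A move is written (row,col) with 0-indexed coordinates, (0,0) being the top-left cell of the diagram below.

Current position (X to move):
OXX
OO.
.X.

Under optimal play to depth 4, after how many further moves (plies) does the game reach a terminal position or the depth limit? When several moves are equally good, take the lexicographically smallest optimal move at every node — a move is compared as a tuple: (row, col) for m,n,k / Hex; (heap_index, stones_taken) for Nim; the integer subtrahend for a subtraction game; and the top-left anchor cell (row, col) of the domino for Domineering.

p1 X@[OXX/OO./.X.]: (1,2)[OXX/OOX/.X.]-1* (2,0)[OXX/OO./XX.]-1 (2,2)[OXX/OO./.XX]-1
p2 O@[OXX/OOX/.X.]: (2,0)[OXX/OOX/OX.]+1* (2,2)[OXX/OOX/.XO]+1
p3 X@[OXX/OOX/OX.] terminal -1; root [OXX/OO./.X.] d4

PV length from [OXX/OO./.X.]: 2 plies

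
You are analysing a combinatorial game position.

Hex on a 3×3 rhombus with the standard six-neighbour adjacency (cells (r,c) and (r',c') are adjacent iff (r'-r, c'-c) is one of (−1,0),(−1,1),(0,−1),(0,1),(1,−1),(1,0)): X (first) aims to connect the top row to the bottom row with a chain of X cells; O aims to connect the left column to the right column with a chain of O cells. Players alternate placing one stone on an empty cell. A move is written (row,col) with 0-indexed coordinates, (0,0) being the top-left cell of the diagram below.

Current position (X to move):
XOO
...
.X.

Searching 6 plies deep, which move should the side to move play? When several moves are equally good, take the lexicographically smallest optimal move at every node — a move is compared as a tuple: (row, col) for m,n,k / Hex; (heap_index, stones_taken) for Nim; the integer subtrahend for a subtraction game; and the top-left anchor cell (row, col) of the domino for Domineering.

ply 1, X at XOO/.../.X. | (1,0)=+1→XOO/X../.X.*; (1,1)=-1→XOO/.X./.X.; (1,2)=-1→XOO/..X/.X.; (2,0)=-1→XOO/.../XX.; (2,2)=-1→XOO/.../.XX
ply 2, O at XOO/X../.X. | (1,1)=-1→XOO/XO./.X.*; (1,2)=-1→XOO/X.O/.X.; (2,0)=-1→XOO/X../OX.; (2,2)=-1→XOO/X../.XO
ply 3, X at XOO/XO./.X. | (1,2)=-1→XOO/XOX/.X.; (2,0)=+1→XOO/XO./XX.*; (2,2)=-1→XOO/XO./.XX
ply 4: XOO/XO./XX. is terminal -1 (O); from XOO/.../.X. depth 6

X's best at [XOO/.../.X.]: (1,0)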